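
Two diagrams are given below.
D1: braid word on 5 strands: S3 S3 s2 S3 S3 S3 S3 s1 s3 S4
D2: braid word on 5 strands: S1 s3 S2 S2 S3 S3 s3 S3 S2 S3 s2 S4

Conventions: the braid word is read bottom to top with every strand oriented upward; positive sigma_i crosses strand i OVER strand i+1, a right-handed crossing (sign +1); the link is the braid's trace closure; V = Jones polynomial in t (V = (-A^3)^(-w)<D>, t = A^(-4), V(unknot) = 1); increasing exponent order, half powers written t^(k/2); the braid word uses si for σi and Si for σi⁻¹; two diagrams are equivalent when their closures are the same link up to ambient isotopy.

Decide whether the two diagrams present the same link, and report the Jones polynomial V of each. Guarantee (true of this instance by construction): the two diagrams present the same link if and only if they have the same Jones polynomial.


same link: no
V(D1) = -t^-7 + t^-6 - t^-5 + t^-4 + t^-2  [10 crossings, <D> = A^-4 + A^4 - A^8 + A^12 - A^16, w = -4]
V(D2) = -t^-4 + t^-3 + t^-1  (w -6, c 12, <D> = A^-14 + A^-6 - A^-2)
note: V(t) takes 2 values over 2 diagrams, fixing the grouping


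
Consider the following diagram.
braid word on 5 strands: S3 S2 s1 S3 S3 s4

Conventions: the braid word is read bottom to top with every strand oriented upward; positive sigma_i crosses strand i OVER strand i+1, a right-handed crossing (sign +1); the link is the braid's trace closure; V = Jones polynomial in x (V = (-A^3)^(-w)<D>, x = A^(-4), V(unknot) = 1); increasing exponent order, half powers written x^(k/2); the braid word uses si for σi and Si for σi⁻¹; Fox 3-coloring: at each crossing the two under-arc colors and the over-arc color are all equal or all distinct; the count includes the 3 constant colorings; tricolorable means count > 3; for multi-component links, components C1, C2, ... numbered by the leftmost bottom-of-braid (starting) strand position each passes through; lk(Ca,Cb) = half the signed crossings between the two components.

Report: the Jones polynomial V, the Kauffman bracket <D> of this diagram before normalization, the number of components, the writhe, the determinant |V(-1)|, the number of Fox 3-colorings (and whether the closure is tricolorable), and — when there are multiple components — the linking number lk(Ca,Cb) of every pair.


Jones polynomial: V(x) = -x^-4 + x^-3 + x^-1
<D> = A^-2 + A^6 - A^10; writhe -2
components 1, writhe -2 (6 crossings)
3-colorings: 9 of 3^6, det 3 — tricolorable
note: det 3 = |V(-1)|; divisible by 3, so tricolorable


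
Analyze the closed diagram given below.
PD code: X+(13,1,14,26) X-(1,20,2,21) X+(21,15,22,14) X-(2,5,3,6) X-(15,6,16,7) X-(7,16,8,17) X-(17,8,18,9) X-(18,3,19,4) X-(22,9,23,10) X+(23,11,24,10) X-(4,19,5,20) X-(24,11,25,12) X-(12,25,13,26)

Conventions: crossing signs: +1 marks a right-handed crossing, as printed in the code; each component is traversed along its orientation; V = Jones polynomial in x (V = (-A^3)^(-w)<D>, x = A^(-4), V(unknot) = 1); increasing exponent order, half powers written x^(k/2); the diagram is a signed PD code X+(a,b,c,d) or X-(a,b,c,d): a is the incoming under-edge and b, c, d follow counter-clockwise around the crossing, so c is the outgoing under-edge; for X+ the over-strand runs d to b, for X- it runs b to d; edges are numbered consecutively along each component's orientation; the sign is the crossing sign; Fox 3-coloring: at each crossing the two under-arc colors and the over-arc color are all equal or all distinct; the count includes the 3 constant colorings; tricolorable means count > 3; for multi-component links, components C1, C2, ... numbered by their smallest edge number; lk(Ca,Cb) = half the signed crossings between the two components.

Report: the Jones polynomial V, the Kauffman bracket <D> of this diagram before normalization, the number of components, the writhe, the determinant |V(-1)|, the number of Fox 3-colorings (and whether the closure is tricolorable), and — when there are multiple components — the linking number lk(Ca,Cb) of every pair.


Jones polynomial: V(x) = x^-8 - 2x^-7 + x^-6 - 2x^-5 + 2x^-4 + x^-2
<D> = -A^-13 - 2A^-5 + 2A^-1 - A^3 + 2A^7 - A^11; writhe -7
components 1, writhe -7 (13 crossings)
3-colorings: 27 of 3^13, det 9 — tricolorable
note: V spans 6 powers of x: at least 6 crossings in any diagram


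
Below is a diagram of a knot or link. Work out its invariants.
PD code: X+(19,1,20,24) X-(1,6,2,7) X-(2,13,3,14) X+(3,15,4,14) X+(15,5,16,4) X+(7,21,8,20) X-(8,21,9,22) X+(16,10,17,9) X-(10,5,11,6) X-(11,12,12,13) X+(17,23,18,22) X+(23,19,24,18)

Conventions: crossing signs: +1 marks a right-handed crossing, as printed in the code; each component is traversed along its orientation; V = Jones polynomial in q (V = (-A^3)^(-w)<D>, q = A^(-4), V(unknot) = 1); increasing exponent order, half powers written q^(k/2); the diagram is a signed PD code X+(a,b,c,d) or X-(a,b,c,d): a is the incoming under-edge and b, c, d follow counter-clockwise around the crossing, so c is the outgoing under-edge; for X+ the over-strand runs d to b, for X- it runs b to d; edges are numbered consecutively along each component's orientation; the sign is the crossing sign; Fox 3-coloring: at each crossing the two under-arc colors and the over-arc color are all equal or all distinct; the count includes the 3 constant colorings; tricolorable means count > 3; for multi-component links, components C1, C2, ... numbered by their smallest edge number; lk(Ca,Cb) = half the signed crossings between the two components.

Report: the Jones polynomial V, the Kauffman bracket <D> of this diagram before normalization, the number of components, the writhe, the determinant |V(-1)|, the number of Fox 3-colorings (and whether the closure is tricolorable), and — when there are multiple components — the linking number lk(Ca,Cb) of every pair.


V = q + q^3 - q^4
<D> = -A^-10 + A^-6 + A^2 (w = +2)
1 component over 12 crossings, w = +2
9 Fox colorings among 3^12, |V(-1)| = 3: tricolorable
why: V spans 3 powers of q: at least 3 crossings in any diagram


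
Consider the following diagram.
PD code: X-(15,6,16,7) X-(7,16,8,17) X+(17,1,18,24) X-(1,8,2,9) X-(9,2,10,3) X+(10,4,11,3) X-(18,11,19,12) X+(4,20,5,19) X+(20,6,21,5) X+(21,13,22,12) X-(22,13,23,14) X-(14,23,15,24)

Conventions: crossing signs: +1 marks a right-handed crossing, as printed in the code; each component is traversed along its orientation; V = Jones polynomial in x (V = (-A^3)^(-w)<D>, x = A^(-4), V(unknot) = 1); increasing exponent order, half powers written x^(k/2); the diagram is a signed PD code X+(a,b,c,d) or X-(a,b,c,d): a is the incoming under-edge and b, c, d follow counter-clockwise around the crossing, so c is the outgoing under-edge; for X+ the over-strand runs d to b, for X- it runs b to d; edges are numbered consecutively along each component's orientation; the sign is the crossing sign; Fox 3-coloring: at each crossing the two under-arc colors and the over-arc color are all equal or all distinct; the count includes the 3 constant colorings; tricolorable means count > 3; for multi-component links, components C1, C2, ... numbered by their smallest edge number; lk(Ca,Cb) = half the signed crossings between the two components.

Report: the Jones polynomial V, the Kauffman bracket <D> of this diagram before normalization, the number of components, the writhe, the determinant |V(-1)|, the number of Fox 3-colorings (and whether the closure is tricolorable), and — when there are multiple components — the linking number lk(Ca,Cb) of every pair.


Jones polynomial: V(x) = -x^-5 + x^-4 - x^-3 + 2x^-2 - x^-1 + 2 - x
<D> = -A^-10 + 2A^-6 - A^-2 + 2A^2 - A^6 + A^10 - A^14; writhe -2
components 1, writhe -2 (12 crossings)
3-colorings: 9 of 3^12, det 9 — tricolorable
note: w = -2 (over 12 crossings) is diagram-only; (-A^3)^(2) removes it from V


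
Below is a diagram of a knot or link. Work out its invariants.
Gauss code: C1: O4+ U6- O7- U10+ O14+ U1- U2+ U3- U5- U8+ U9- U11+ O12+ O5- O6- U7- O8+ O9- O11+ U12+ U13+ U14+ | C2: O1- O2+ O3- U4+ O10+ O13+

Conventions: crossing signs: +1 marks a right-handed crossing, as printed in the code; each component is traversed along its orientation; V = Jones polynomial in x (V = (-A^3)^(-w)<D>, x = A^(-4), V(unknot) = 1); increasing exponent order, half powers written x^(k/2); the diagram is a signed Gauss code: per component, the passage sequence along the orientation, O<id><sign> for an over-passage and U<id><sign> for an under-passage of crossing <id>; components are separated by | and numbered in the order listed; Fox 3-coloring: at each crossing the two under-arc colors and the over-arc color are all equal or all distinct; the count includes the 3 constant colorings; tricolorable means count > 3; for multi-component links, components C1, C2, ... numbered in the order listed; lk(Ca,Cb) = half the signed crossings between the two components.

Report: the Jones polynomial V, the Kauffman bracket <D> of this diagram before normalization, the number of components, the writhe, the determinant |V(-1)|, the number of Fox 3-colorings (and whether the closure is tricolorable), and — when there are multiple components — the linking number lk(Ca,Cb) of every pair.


V = -x^(-3/2) + x^(-1/2) - 2x^(1/2) + 2x^(3/2) - 2x^(5/2) + x^(7/2) - x^(9/2)
<D> = -A^-12 + A^-8 - 2A^-4 + 2 - 2A^4 + A^8 - A^12 (w = +2)
2 components over 14 crossings, w = +2
lk(C1,C2): +1
3 Fox colorings among 3^14, |V(-1)| = 10: not tricolorable
why: det 10 = |V(-1)|; not divisible by 3, so not tricolorable


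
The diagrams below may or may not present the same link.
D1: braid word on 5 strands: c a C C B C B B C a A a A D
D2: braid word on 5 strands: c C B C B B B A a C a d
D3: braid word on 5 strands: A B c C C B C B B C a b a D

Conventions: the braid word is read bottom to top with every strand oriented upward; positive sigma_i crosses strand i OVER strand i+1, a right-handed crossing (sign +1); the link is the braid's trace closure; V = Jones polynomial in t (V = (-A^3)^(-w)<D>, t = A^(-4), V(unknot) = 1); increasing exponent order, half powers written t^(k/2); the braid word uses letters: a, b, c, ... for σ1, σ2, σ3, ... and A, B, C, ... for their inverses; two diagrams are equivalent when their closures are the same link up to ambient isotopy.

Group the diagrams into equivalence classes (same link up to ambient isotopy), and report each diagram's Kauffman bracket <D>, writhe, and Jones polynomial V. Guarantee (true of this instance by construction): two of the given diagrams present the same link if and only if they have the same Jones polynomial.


equivalence classes: {D1, D2, D3}
D1 (bracket A^-10 + A^-2 - A^2 + A^6 - A^10; 14 crossings at w = -6): V = -t^-7 + t^-6 - t^-5 + t^-4 + t^-2
D2 (bracket A^-4 + A^4 - A^8 + A^12 - A^16; 12 crossings at w = -4): V = -t^-7 + t^-6 - t^-5 + t^-4 + t^-2
V(D3) = -t^-7 + t^-6 - t^-5 + t^-4 + t^-2  [14 crossings, <D> = A^-10 + A^-2 - A^2 + A^6 - A^10, w = -6]
key observation: all 3 diagrams share one V(t), hence one class


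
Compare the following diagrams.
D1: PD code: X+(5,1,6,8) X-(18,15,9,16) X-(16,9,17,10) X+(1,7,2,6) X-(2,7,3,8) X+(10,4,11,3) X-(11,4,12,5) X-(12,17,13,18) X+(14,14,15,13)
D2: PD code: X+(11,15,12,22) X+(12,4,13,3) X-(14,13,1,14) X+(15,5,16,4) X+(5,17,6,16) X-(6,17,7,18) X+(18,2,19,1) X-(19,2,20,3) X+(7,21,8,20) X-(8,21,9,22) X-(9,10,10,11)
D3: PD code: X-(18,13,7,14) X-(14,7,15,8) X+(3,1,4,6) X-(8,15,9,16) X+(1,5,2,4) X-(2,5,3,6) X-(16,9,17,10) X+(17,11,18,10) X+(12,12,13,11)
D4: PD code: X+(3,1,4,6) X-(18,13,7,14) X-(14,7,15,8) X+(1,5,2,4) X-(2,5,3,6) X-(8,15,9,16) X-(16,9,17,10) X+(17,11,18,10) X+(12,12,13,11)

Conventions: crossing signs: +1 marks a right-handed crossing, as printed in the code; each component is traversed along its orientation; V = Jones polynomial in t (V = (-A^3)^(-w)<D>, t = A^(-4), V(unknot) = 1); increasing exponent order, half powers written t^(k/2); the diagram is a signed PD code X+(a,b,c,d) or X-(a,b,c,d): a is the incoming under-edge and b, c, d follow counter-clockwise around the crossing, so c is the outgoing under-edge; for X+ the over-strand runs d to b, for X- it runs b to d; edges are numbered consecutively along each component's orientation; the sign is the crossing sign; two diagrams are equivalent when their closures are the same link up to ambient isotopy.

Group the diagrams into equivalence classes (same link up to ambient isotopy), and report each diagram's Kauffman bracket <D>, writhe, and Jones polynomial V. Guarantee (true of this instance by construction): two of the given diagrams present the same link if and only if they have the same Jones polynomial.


grouping into links: {D1, D3, D4} | {D2}
V(D1) = t^(-9/2) - t^(-5/2) - t^(-3/2) - t^(-1/2)  (w -1, c 9, <D> = A^-1 + A^3 + A^7 - A^15)
V(D2) = -t^(1/2) - t^(5/2)  (w +1, c 11, <D> = A^-7 + A)
V(D3) = t^(-9/2) - t^(-5/2) - t^(-3/2) - t^(-1/2)  (w -1, c 9, <D> = A^-1 + A^3 + A^7 - A^15)
V(D4) = t^(-9/2) - t^(-5/2) - t^(-3/2) - t^(-1/2)  [9 crossings, <D> = A^-1 + A^3 + A^7 - A^15, w = -1]
why: comparing 4 Jones polynomials yields 2 groups


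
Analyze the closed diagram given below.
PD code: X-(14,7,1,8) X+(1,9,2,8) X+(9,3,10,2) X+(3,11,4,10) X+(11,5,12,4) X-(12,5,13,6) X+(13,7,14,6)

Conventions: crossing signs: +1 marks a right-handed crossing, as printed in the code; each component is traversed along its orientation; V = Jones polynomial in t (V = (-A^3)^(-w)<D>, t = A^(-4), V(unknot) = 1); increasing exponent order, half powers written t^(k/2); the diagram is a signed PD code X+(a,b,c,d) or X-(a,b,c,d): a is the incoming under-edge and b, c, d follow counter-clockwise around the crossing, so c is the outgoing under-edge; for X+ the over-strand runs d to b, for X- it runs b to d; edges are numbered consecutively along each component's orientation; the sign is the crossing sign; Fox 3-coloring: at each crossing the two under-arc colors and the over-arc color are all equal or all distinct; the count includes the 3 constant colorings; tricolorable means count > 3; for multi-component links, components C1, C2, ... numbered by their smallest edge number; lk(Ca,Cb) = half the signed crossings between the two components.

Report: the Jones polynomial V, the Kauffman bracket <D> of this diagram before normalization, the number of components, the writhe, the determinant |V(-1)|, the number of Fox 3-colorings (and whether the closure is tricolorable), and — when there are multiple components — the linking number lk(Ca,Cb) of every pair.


Jones polynomial: V(t) = t + t^3 - t^4
<D> = A^-7 - A^-3 - A^5; writhe +3
components 1, writhe +3 (7 crossings)
3-colorings: 9 of 3^7, det 3 — tricolorable
note: det 3 = |V(-1)|; divisible by 3, so tricolorable


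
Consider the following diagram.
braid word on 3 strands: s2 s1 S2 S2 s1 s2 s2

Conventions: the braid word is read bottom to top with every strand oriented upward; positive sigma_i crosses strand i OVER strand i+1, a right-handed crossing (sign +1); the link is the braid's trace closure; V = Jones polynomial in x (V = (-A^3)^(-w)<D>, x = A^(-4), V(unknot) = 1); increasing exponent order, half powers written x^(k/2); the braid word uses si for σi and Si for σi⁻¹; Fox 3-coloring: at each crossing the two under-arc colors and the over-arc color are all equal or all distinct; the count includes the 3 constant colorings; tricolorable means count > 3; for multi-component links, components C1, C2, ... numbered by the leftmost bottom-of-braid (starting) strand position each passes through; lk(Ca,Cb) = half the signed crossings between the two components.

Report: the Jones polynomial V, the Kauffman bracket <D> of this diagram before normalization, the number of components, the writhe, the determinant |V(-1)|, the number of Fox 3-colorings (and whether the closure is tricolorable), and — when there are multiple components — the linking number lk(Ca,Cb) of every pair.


V = -2x^(1/2) + x^(3/2) - 2x^(5/2) + x^(7/2) - x^(9/2) + x^(11/2)
<D> = -A^-13 + A^-9 - A^-5 + 2A^-1 - A^3 + 2A^7 (w = +3)
2 components over 7 crossings, w = +3
lk(C1,C2): 0
3 Fox colorings among 3^7, |V(-1)| = 8: not tricolorable
why: w = +3 shifts under R1 moves; the (-A^3)^(-3) factor cancels that in V


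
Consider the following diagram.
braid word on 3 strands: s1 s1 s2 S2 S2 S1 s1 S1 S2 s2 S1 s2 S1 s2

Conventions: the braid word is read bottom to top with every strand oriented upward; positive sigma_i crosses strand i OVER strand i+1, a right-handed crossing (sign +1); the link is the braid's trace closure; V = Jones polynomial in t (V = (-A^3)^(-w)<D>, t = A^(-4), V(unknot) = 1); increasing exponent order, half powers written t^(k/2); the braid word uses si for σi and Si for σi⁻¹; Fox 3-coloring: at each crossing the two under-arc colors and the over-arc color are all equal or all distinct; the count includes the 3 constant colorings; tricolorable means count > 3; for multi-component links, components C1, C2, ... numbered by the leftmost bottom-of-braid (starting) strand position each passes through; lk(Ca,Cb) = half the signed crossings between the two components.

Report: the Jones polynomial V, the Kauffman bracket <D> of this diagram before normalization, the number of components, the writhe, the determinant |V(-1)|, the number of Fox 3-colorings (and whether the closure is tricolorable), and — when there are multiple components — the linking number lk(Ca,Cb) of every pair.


V(t) = -t^-3 + 2t^-2 - 2t^-1 + 3 - 2t + 2t^2 - t^3
bracket: -A^-12 + 2A^-8 - 2A^-4 + 3 - 2A^4 + 2A^8 - A^12, w = 0
1 component, writhe 0, over 14 crossings
det 13, colorings 3 of 3^14 — not tricolorable
observation: det 13 = |V(-1)|; not divisible by 3, so not tricolorable


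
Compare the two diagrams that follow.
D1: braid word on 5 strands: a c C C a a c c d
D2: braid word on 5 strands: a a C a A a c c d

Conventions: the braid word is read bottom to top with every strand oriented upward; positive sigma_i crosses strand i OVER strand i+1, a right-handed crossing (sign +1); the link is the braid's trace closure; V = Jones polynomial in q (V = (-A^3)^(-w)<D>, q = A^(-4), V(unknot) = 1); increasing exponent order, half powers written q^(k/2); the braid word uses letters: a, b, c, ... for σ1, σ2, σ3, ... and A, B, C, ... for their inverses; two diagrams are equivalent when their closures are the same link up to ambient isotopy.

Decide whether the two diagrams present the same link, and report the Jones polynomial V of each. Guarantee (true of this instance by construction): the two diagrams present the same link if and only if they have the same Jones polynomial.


same link: yes
V(D1) = -q^(1/2) - q^(3/2) - q^(5/2) + q^(9/2)  [9 crossings, <D> = -A^-3 + A^5 + A^9 + A^13, w = +5]
V(D2) = -q^(1/2) - q^(3/2) - q^(5/2) + q^(9/2)  (w +5, c 9, <D> = -A^-3 + A^5 + A^9 + A^13)
note: D2 (9 crossings) and D1 (9) are Markov-related braid presentations


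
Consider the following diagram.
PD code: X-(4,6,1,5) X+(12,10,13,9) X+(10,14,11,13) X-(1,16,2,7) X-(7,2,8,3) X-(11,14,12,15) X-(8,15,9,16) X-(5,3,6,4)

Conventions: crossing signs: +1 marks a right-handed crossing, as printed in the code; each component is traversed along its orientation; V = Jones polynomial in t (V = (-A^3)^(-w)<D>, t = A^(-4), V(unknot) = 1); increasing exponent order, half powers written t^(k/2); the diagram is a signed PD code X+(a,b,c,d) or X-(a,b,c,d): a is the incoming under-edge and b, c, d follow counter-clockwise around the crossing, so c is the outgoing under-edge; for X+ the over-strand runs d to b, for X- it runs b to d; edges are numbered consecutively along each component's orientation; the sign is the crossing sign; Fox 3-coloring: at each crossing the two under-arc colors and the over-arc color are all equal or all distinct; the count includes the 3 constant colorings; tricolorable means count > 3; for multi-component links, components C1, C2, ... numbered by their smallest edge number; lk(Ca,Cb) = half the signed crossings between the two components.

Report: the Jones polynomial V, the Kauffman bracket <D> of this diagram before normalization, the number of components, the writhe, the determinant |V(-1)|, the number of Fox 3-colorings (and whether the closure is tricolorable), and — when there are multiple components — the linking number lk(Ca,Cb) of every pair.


V(t) = t^-5 + 2t^-3 + t^-1
bracket: A^-8 + 2 + A^8, w = -4
3 components, writhe -4, over 8 crossings
lk(C1,C2) = -1
linking number lk(C1,C3) = -1
lk(C2,C3): 0
det 4, colorings 3 of 3^8 — not tricolorable
observation: summing lk over 3 pairs gives -2


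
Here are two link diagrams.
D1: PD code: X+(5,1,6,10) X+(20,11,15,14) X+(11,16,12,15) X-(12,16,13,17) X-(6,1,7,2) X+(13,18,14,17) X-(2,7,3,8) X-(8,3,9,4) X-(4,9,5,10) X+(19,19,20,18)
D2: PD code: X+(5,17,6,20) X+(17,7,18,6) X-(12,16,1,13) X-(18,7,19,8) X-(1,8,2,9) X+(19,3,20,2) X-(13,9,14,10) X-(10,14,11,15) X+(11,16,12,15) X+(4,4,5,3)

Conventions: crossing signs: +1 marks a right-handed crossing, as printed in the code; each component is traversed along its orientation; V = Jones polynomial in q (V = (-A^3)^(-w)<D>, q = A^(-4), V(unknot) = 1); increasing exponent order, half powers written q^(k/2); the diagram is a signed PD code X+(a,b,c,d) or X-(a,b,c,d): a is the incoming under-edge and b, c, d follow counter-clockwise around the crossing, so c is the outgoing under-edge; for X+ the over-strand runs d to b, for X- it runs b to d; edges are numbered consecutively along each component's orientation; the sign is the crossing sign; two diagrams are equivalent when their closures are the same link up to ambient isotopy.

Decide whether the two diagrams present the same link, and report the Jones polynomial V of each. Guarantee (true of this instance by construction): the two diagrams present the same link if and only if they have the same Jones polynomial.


same link: no
V(D1) = -q^-4 + q^-1 + 2 + q + q^2  [10 crossings, <D> = A^-8 + A^-4 + 2 + A^4 - A^16, w = 0]
D2 (bracket A^-8 + 2 + A^8; 10 crossings at w = 0): V = q^-2 + 2 + q^2
note: V(q) takes 2 values over 2 diagrams, fixing the grouping


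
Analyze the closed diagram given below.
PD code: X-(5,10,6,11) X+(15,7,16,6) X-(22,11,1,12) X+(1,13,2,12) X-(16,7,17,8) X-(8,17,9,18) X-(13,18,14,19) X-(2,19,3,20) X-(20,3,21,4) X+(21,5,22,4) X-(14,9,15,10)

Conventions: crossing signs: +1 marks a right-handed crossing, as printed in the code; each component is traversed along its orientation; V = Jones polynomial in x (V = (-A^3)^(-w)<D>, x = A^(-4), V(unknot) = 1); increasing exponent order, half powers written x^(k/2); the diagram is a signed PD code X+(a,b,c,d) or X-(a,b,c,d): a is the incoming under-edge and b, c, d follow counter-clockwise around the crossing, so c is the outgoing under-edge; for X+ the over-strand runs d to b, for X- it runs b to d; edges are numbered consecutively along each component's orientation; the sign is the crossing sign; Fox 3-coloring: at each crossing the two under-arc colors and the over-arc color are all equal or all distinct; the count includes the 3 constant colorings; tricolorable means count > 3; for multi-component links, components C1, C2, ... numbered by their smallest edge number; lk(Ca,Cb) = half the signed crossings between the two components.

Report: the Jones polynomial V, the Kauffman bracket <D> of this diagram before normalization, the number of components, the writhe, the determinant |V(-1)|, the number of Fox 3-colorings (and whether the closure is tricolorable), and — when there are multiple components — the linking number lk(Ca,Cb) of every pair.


V = -x^-4 + x^-3 + x^-1
<D> = -A^-11 - A^-3 + A (w = -5)
1 component over 11 crossings, w = -5
9 Fox colorings among 3^11, |V(-1)| = 3: tricolorable
why: |V(-1)| = 3: so tricolorable, since 3 divides 3


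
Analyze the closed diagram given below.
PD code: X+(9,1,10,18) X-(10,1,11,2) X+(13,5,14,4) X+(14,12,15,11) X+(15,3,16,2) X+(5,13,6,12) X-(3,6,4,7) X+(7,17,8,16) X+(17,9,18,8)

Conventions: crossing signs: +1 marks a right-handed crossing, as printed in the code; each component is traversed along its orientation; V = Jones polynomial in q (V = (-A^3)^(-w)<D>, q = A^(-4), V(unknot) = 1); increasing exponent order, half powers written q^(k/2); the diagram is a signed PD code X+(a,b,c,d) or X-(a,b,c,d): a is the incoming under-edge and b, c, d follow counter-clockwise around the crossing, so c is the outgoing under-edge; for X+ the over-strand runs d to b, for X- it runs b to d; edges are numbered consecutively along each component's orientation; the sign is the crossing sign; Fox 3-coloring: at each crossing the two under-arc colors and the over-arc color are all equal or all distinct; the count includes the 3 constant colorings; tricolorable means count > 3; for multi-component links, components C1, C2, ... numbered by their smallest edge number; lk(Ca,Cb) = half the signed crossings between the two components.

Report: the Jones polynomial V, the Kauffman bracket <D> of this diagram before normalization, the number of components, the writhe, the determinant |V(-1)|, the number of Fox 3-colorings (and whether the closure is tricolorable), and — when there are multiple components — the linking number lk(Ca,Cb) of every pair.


V(q) = q - q^2 + 2q^3 - q^4 + q^5 - q^6
bracket: A^-9 - A^-5 + A^-1 - 2A^3 + A^7 - A^11, w = +5
1 component, writhe +5, over 9 crossings
det 7, colorings 3 of 3^9 — not tricolorable
observation: w = +5 (over 9 crossings) is diagram-only; (-A^3)^(-5) removes it from V


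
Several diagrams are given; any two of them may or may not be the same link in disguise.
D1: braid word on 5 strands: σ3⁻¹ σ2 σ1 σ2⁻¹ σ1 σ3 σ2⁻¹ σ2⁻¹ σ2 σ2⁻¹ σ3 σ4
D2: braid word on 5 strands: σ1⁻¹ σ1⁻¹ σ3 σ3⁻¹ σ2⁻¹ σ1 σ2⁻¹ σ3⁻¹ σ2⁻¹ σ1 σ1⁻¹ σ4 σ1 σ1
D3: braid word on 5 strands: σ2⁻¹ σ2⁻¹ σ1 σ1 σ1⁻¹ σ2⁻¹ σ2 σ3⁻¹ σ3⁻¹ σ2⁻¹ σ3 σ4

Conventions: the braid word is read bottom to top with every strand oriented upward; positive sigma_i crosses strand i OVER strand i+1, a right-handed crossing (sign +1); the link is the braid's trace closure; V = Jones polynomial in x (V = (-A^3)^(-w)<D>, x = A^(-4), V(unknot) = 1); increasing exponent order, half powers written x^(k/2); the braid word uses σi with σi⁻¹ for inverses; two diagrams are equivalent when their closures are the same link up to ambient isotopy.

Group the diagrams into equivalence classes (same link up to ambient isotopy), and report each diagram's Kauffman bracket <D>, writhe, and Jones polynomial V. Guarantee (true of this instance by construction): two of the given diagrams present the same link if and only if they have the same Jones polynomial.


equivalence classes: {D1} | {D2} | {D3}
D1 (bracket A^-2 - A^2 + A^6 - A^10 + A^14; 12 crossings at w = +2): V = x^-2 - x^-1 + 1 - x + x^2
D2 (bracket A^-2 + A^6 - A^10; 14 crossings at w = -2): V = -x^-4 + x^-3 + x^-1
D3 (bracket A^-2 - A^2 + 2A^6 - A^10 + A^14 - A^18; 12 crossings at w = -2): V = -x^-6 + x^-5 - x^-4 + 2x^-3 - x^-2 + x^-1
key observation: 3 classes among 3 diagrams; unequal V(x) rules out equality


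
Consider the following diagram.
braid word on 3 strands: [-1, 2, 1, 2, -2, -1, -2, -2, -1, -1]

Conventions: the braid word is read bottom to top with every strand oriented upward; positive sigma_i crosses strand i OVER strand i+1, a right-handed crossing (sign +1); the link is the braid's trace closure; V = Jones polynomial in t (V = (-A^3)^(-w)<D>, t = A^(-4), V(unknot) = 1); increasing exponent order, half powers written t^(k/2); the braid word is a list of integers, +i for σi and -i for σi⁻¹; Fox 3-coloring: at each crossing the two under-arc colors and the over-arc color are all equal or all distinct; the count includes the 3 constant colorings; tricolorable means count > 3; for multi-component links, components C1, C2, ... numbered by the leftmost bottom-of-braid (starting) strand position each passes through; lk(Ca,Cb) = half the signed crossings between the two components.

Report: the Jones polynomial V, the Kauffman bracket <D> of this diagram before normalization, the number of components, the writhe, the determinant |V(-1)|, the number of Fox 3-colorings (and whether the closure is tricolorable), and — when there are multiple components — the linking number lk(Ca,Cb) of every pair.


Jones polynomial: V(t) = -t^-4 + t^-3 + t^-1
<D> = A^-8 + 1 - A^4; writhe -4
components 1, writhe -4 (10 crossings)
3-colorings: 9 of 3^10, det 3 — tricolorable
note: inverse pairs cancel, leaving σ1⁻¹ σ2⁻¹ σ1⁻¹ σ1⁻¹


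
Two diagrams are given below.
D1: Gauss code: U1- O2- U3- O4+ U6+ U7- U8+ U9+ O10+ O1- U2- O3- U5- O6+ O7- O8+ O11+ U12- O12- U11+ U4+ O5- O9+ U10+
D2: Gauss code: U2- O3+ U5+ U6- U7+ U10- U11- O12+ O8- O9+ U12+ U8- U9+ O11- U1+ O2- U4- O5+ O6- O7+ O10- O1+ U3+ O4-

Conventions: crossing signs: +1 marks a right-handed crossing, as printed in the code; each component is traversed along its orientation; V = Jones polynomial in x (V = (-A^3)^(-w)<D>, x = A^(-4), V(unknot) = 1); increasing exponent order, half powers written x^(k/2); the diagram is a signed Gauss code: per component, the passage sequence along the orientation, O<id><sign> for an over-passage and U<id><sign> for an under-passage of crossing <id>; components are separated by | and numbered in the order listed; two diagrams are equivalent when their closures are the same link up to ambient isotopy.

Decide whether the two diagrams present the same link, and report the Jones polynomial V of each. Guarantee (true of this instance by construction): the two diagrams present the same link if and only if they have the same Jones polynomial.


equivalent: yes
V(D1) = x^-2 - x^-1 + 1 - x + x^2  (w 0, c 12, <D> = A^-8 - A^-4 + 1 - A^4 + A^8)
D2 (bracket A^-8 - A^-4 + 1 - A^4 + A^8; 12 crossings at w = 0): V = x^-2 - x^-1 + 1 - x + x^2
why: one V(x) for all 2 diagrams — one class (guaranteed)


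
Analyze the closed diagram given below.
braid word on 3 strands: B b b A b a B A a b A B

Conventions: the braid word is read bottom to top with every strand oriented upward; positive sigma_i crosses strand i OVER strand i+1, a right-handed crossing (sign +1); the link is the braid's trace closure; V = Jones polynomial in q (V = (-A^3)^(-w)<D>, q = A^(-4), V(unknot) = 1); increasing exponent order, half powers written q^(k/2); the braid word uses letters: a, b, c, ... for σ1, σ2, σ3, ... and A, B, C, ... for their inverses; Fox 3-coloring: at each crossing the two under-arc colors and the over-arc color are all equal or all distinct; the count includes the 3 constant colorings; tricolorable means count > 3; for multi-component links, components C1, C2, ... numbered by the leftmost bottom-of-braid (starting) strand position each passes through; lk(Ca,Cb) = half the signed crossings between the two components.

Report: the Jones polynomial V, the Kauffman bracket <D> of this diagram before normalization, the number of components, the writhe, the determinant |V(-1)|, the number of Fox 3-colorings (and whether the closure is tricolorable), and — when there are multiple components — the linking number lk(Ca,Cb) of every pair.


Jones polynomial: V(q) = 1
<D> = 1; writhe 0
components 1, writhe 0 (12 crossings)
3-colorings: 3 of 3^12, det 1 — not tricolorable
note: w = 0 shifts under R1 moves; the (-A^3)^(0) factor cancels that in V


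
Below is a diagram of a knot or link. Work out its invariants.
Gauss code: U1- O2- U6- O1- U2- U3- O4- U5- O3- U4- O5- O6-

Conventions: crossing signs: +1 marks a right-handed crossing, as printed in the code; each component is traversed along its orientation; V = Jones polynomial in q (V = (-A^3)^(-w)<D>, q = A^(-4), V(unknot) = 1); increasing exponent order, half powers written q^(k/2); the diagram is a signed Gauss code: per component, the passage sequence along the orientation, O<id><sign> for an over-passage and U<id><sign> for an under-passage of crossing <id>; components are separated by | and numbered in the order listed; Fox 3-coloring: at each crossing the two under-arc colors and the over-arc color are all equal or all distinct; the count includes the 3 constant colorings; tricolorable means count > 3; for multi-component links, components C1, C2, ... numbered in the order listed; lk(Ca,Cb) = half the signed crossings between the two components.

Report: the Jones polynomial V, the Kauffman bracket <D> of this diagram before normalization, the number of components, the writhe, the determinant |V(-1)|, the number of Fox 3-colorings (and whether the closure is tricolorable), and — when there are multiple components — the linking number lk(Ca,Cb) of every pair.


Jones polynomial: V(q) = q^-8 - 2q^-7 + q^-6 - 2q^-5 + 2q^-4 + q^-2
<D> = A^-10 + 2A^-2 - 2A^2 + A^6 - 2A^10 + A^14; writhe -6
components 1, writhe -6 (6 crossings)
3-colorings: 27 of 3^6, det 9 — tricolorable
note: the span of V is 6, forcing >= 6 crossings in any diagram


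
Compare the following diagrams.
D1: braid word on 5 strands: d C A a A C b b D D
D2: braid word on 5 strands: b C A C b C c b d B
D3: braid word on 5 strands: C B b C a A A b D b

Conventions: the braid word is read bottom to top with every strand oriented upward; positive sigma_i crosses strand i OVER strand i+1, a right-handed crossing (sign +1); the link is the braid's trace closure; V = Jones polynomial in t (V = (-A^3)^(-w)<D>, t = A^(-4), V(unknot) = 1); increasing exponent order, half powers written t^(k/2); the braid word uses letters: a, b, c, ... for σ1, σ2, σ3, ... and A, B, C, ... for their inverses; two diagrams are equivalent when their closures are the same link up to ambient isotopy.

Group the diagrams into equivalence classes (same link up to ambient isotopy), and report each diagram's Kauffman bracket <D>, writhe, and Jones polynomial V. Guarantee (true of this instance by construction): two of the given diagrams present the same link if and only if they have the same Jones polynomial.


classes: {D1, D2, D3}
V(D1) = t^-2 + 2 + t^2  [10 crossings, <D> = A^-14 + 2A^-6 + A^2, w = -2]
V(D2) = t^-2 + 2 + t^2  (w 0, c 10, <D> = A^-8 + 2 + A^8)
D3 (bracket A^-14 + 2A^-6 + A^2; 10 crossings at w = -2): V = t^-2 + 2 + t^2
note: all 3 diagrams share one V(t), hence one class


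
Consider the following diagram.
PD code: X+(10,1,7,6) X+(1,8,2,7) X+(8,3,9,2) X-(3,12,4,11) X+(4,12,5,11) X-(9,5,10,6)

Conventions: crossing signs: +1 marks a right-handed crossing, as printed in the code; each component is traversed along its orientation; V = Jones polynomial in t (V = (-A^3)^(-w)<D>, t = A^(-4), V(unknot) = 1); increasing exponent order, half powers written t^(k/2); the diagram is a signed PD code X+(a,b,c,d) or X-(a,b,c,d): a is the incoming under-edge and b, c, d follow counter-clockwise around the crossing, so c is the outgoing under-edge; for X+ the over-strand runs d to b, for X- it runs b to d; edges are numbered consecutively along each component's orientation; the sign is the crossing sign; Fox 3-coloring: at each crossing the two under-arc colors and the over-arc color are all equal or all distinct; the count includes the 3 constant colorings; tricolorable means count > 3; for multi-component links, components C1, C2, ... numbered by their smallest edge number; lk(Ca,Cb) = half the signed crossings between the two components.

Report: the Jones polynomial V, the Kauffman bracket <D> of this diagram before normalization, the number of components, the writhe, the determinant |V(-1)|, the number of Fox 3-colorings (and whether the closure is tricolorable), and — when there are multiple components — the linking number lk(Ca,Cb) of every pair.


V(t) = 1 + t + t^2 + t^3
bracket: A^-6 + A^-2 + A^2 + A^6, w = +2
3 components, writhe +2, over 6 crossings
lk(C1,C2) = +1
linking number lk(C1,C3) = 0
lk(C2,C3): 0
det 0, colorings 9 of 3^7 — tricolorable
observation: det 0 = |V(-1)|; divisible by 3, so tricolorable


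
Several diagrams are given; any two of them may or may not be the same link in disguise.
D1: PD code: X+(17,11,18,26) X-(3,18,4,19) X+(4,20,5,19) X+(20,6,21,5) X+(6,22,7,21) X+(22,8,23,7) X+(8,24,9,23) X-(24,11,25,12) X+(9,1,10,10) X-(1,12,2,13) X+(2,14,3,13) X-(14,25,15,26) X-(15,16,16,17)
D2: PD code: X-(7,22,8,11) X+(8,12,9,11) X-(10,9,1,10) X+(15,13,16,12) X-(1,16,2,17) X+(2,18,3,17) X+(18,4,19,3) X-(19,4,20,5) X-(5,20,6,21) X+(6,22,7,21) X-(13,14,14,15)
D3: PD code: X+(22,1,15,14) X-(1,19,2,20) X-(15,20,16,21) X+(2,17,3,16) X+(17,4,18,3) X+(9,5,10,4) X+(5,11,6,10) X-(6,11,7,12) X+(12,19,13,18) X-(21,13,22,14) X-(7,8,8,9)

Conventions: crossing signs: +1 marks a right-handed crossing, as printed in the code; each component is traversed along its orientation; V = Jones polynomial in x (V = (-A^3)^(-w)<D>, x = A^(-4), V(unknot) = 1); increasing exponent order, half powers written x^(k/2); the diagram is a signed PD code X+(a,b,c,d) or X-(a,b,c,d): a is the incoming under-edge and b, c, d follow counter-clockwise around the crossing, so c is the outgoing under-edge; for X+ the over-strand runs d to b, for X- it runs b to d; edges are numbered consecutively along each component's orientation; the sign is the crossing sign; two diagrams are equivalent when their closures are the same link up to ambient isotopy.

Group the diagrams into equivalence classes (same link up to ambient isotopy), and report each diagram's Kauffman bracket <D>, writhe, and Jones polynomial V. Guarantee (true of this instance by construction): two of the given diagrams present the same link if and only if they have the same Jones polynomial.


equivalence classes: {D1} | {D2} | {D3}
D1 (bracket A^-13 - A^-9 + A^-5 + A^3; 13 crossings at w = +3): V = -x^(3/2) - x^(7/2) + x^(9/2) - x^(11/2)
V(D2) = -x^(-1/2) - x^(1/2)  (w -1, c 11, <D> = A^-5 + A^-1)
V(D3) = -x^(1/2) - x^(5/2)  [11 crossings, <D> = A^-7 + A, w = +1]
key observation: 3 classes among 3 diagrams; unequal V(x) rules out equality


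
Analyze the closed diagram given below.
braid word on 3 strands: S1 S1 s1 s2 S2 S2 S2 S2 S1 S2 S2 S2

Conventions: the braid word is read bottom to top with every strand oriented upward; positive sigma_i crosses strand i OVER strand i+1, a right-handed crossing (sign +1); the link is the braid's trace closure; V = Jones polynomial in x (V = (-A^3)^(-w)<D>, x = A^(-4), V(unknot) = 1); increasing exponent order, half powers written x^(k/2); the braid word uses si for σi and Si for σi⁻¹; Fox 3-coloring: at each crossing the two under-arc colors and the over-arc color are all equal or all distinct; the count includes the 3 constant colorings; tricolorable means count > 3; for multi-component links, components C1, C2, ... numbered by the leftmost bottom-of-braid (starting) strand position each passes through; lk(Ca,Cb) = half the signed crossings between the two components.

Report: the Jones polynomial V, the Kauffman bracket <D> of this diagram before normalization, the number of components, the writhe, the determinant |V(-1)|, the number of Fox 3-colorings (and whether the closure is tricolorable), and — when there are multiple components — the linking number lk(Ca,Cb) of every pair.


Jones polynomial: V(x) = -x^-8 + x^-5 + x^-3
<D> = A^-12 + A^-4 - A^8; writhe -8
components 1, writhe -8 (12 crossings)
3-colorings: 9 of 3^12, det 3 — tricolorable
note: w = -8 shifts under R1 moves; the (-A^3)^(8) factor cancels that in V


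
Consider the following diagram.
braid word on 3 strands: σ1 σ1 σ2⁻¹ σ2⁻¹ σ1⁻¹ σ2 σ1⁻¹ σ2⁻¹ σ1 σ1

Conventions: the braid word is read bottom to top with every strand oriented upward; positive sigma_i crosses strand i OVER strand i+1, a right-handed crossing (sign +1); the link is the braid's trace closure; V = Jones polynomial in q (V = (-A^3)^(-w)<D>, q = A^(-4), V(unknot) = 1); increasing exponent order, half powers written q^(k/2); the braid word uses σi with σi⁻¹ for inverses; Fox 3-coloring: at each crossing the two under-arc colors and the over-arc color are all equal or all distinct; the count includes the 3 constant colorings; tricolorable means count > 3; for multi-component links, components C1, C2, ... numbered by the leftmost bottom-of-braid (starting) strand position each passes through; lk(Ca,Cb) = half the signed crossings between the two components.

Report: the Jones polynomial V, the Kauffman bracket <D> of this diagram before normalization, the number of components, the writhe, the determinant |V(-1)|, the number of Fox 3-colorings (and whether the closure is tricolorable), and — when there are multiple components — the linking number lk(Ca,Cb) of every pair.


Jones polynomial: V(q) = -q^-4 + q^-3 - q^-2 + 2q^-1 - 1 + 2q - q^2 + q^3 - q^4
<D> = -A^-16 + A^-12 - A^-8 + 2A^-4 - 1 + 2A^4 - A^8 + A^12 - A^16; writhe 0
components 1, writhe 0 (10 crossings)
3-colorings: 3 of 3^10, det 11 — not tricolorable
note: V is palindromic (span 8, det 11): q -> 1/q fixes it; necessary, not sufficient, for amphichirality
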